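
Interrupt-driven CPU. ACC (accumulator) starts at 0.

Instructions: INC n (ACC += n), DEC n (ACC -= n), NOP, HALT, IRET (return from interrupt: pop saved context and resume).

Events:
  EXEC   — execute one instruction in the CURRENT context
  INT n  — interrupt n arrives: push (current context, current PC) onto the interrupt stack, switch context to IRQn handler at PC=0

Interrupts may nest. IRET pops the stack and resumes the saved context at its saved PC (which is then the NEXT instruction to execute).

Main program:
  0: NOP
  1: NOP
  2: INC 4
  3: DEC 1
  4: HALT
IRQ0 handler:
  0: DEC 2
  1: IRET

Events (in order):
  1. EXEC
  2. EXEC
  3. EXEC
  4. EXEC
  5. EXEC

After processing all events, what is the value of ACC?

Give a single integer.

Event 1 (EXEC): [MAIN] PC=0: NOP
Event 2 (EXEC): [MAIN] PC=1: NOP
Event 3 (EXEC): [MAIN] PC=2: INC 4 -> ACC=4
Event 4 (EXEC): [MAIN] PC=3: DEC 1 -> ACC=3
Event 5 (EXEC): [MAIN] PC=4: HALT

Answer: 3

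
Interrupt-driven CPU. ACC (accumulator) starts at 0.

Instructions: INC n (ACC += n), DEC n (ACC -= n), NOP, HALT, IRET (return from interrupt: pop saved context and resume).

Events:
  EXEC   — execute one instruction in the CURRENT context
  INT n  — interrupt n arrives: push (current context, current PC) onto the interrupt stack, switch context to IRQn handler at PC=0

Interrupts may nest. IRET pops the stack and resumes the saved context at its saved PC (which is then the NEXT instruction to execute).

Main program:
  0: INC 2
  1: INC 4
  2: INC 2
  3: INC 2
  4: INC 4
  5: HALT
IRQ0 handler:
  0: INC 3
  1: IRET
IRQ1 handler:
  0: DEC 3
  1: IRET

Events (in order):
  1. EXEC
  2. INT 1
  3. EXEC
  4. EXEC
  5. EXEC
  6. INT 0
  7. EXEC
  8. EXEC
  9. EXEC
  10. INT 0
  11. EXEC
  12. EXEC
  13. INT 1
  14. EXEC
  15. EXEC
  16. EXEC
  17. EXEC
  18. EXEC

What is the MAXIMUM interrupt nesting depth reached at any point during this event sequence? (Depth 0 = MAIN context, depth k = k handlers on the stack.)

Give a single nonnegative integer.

Answer: 1

Derivation:
Event 1 (EXEC): [MAIN] PC=0: INC 2 -> ACC=2 [depth=0]
Event 2 (INT 1): INT 1 arrives: push (MAIN, PC=1), enter IRQ1 at PC=0 (depth now 1) [depth=1]
Event 3 (EXEC): [IRQ1] PC=0: DEC 3 -> ACC=-1 [depth=1]
Event 4 (EXEC): [IRQ1] PC=1: IRET -> resume MAIN at PC=1 (depth now 0) [depth=0]
Event 5 (EXEC): [MAIN] PC=1: INC 4 -> ACC=3 [depth=0]
Event 6 (INT 0): INT 0 arrives: push (MAIN, PC=2), enter IRQ0 at PC=0 (depth now 1) [depth=1]
Event 7 (EXEC): [IRQ0] PC=0: INC 3 -> ACC=6 [depth=1]
Event 8 (EXEC): [IRQ0] PC=1: IRET -> resume MAIN at PC=2 (depth now 0) [depth=0]
Event 9 (EXEC): [MAIN] PC=2: INC 2 -> ACC=8 [depth=0]
Event 10 (INT 0): INT 0 arrives: push (MAIN, PC=3), enter IRQ0 at PC=0 (depth now 1) [depth=1]
Event 11 (EXEC): [IRQ0] PC=0: INC 3 -> ACC=11 [depth=1]
Event 12 (EXEC): [IRQ0] PC=1: IRET -> resume MAIN at PC=3 (depth now 0) [depth=0]
Event 13 (INT 1): INT 1 arrives: push (MAIN, PC=3), enter IRQ1 at PC=0 (depth now 1) [depth=1]
Event 14 (EXEC): [IRQ1] PC=0: DEC 3 -> ACC=8 [depth=1]
Event 15 (EXEC): [IRQ1] PC=1: IRET -> resume MAIN at PC=3 (depth now 0) [depth=0]
Event 16 (EXEC): [MAIN] PC=3: INC 2 -> ACC=10 [depth=0]
Event 17 (EXEC): [MAIN] PC=4: INC 4 -> ACC=14 [depth=0]
Event 18 (EXEC): [MAIN] PC=5: HALT [depth=0]
Max depth observed: 1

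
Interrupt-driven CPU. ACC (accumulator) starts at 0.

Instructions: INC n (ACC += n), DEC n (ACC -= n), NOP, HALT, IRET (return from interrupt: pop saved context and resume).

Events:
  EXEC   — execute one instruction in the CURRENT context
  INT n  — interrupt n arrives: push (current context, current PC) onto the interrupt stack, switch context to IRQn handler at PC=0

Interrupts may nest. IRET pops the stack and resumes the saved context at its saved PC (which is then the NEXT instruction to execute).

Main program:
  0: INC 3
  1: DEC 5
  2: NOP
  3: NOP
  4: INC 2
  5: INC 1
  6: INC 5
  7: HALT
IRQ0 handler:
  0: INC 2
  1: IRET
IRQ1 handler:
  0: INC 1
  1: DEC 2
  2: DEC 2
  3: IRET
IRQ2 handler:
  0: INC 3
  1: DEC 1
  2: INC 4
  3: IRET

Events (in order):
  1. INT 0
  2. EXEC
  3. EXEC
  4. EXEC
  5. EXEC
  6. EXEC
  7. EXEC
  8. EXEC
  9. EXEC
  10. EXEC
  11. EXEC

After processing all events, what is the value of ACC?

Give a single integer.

Event 1 (INT 0): INT 0 arrives: push (MAIN, PC=0), enter IRQ0 at PC=0 (depth now 1)
Event 2 (EXEC): [IRQ0] PC=0: INC 2 -> ACC=2
Event 3 (EXEC): [IRQ0] PC=1: IRET -> resume MAIN at PC=0 (depth now 0)
Event 4 (EXEC): [MAIN] PC=0: INC 3 -> ACC=5
Event 5 (EXEC): [MAIN] PC=1: DEC 5 -> ACC=0
Event 6 (EXEC): [MAIN] PC=2: NOP
Event 7 (EXEC): [MAIN] PC=3: NOP
Event 8 (EXEC): [MAIN] PC=4: INC 2 -> ACC=2
Event 9 (EXEC): [MAIN] PC=5: INC 1 -> ACC=3
Event 10 (EXEC): [MAIN] PC=6: INC 5 -> ACC=8
Event 11 (EXEC): [MAIN] PC=7: HALT

Answer: 8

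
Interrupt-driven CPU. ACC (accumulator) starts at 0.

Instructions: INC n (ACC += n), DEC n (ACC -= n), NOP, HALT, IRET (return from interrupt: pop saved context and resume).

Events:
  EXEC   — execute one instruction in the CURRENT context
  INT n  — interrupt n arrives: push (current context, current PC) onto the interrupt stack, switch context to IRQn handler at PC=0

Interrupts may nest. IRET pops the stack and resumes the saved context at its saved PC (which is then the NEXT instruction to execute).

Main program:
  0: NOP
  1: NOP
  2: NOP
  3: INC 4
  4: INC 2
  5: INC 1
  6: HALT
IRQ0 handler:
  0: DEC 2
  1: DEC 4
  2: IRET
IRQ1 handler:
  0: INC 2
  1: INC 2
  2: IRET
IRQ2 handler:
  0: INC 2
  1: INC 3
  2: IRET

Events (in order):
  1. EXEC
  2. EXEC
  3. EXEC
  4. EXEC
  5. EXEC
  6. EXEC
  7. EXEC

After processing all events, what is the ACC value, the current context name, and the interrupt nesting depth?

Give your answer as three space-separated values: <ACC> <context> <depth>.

Event 1 (EXEC): [MAIN] PC=0: NOP
Event 2 (EXEC): [MAIN] PC=1: NOP
Event 3 (EXEC): [MAIN] PC=2: NOP
Event 4 (EXEC): [MAIN] PC=3: INC 4 -> ACC=4
Event 5 (EXEC): [MAIN] PC=4: INC 2 -> ACC=6
Event 6 (EXEC): [MAIN] PC=5: INC 1 -> ACC=7
Event 7 (EXEC): [MAIN] PC=6: HALT

Answer: 7 MAIN 0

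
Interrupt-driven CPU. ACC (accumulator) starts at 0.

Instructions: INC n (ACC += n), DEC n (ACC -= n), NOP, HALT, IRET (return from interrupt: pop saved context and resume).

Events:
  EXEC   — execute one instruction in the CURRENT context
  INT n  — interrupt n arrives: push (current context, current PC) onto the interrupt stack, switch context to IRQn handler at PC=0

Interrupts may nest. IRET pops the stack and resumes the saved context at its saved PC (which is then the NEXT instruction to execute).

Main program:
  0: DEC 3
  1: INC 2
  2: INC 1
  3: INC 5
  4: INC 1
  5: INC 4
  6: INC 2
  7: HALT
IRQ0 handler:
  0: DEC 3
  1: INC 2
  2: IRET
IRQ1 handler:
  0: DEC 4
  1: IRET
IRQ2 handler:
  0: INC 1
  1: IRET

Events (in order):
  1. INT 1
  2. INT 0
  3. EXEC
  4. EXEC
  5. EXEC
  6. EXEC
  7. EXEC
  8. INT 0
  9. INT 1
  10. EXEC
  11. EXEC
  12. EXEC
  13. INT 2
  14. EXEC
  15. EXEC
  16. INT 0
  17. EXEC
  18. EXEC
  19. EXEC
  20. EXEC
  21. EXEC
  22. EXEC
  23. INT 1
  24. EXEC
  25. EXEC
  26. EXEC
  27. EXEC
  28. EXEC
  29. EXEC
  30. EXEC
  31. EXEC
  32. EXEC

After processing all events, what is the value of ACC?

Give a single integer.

Event 1 (INT 1): INT 1 arrives: push (MAIN, PC=0), enter IRQ1 at PC=0 (depth now 1)
Event 2 (INT 0): INT 0 arrives: push (IRQ1, PC=0), enter IRQ0 at PC=0 (depth now 2)
Event 3 (EXEC): [IRQ0] PC=0: DEC 3 -> ACC=-3
Event 4 (EXEC): [IRQ0] PC=1: INC 2 -> ACC=-1
Event 5 (EXEC): [IRQ0] PC=2: IRET -> resume IRQ1 at PC=0 (depth now 1)
Event 6 (EXEC): [IRQ1] PC=0: DEC 4 -> ACC=-5
Event 7 (EXEC): [IRQ1] PC=1: IRET -> resume MAIN at PC=0 (depth now 0)
Event 8 (INT 0): INT 0 arrives: push (MAIN, PC=0), enter IRQ0 at PC=0 (depth now 1)
Event 9 (INT 1): INT 1 arrives: push (IRQ0, PC=0), enter IRQ1 at PC=0 (depth now 2)
Event 10 (EXEC): [IRQ1] PC=0: DEC 4 -> ACC=-9
Event 11 (EXEC): [IRQ1] PC=1: IRET -> resume IRQ0 at PC=0 (depth now 1)
Event 12 (EXEC): [IRQ0] PC=0: DEC 3 -> ACC=-12
Event 13 (INT 2): INT 2 arrives: push (IRQ0, PC=1), enter IRQ2 at PC=0 (depth now 2)
Event 14 (EXEC): [IRQ2] PC=0: INC 1 -> ACC=-11
Event 15 (EXEC): [IRQ2] PC=1: IRET -> resume IRQ0 at PC=1 (depth now 1)
Event 16 (INT 0): INT 0 arrives: push (IRQ0, PC=1), enter IRQ0 at PC=0 (depth now 2)
Event 17 (EXEC): [IRQ0] PC=0: DEC 3 -> ACC=-14
Event 18 (EXEC): [IRQ0] PC=1: INC 2 -> ACC=-12
Event 19 (EXEC): [IRQ0] PC=2: IRET -> resume IRQ0 at PC=1 (depth now 1)
Event 20 (EXEC): [IRQ0] PC=1: INC 2 -> ACC=-10
Event 21 (EXEC): [IRQ0] PC=2: IRET -> resume MAIN at PC=0 (depth now 0)
Event 22 (EXEC): [MAIN] PC=0: DEC 3 -> ACC=-13
Event 23 (INT 1): INT 1 arrives: push (MAIN, PC=1), enter IRQ1 at PC=0 (depth now 1)
Event 24 (EXEC): [IRQ1] PC=0: DEC 4 -> ACC=-17
Event 25 (EXEC): [IRQ1] PC=1: IRET -> resume MAIN at PC=1 (depth now 0)
Event 26 (EXEC): [MAIN] PC=1: INC 2 -> ACC=-15
Event 27 (EXEC): [MAIN] PC=2: INC 1 -> ACC=-14
Event 28 (EXEC): [MAIN] PC=3: INC 5 -> ACC=-9
Event 29 (EXEC): [MAIN] PC=4: INC 1 -> ACC=-8
Event 30 (EXEC): [MAIN] PC=5: INC 4 -> ACC=-4
Event 31 (EXEC): [MAIN] PC=6: INC 2 -> ACC=-2
Event 32 (EXEC): [MAIN] PC=7: HALT

Answer: -2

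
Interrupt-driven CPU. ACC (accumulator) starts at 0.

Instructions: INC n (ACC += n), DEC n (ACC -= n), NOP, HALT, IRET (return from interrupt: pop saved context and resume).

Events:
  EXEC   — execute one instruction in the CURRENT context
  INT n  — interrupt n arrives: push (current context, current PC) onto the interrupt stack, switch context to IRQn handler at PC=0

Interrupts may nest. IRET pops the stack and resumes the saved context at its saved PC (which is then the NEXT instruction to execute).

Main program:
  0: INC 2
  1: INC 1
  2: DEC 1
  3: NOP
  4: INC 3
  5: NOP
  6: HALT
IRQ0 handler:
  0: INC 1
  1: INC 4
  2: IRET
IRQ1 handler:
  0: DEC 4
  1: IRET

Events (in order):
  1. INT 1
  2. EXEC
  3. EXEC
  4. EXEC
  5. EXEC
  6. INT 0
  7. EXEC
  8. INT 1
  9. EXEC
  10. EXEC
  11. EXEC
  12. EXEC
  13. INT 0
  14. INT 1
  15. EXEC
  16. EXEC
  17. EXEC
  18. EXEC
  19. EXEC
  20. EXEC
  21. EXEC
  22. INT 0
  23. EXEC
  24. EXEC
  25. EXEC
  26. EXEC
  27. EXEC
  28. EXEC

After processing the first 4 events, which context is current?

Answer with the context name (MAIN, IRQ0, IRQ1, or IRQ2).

Answer: MAIN

Derivation:
Event 1 (INT 1): INT 1 arrives: push (MAIN, PC=0), enter IRQ1 at PC=0 (depth now 1)
Event 2 (EXEC): [IRQ1] PC=0: DEC 4 -> ACC=-4
Event 3 (EXEC): [IRQ1] PC=1: IRET -> resume MAIN at PC=0 (depth now 0)
Event 4 (EXEC): [MAIN] PC=0: INC 2 -> ACC=-2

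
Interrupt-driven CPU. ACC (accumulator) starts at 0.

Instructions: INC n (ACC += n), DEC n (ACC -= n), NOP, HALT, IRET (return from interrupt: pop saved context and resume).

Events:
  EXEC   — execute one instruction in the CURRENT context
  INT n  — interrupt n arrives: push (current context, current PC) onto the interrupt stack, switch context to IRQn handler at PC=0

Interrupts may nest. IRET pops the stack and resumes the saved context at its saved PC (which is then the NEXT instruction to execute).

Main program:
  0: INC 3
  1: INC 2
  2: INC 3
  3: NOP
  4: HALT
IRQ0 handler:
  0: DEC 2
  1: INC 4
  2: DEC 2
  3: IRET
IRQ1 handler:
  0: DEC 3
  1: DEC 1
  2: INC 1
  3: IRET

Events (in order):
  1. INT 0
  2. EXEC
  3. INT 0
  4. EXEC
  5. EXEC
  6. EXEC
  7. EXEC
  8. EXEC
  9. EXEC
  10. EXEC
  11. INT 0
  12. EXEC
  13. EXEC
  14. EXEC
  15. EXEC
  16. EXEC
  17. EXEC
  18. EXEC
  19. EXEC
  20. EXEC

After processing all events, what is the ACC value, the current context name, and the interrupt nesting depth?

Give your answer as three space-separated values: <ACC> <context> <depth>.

Event 1 (INT 0): INT 0 arrives: push (MAIN, PC=0), enter IRQ0 at PC=0 (depth now 1)
Event 2 (EXEC): [IRQ0] PC=0: DEC 2 -> ACC=-2
Event 3 (INT 0): INT 0 arrives: push (IRQ0, PC=1), enter IRQ0 at PC=0 (depth now 2)
Event 4 (EXEC): [IRQ0] PC=0: DEC 2 -> ACC=-4
Event 5 (EXEC): [IRQ0] PC=1: INC 4 -> ACC=0
Event 6 (EXEC): [IRQ0] PC=2: DEC 2 -> ACC=-2
Event 7 (EXEC): [IRQ0] PC=3: IRET -> resume IRQ0 at PC=1 (depth now 1)
Event 8 (EXEC): [IRQ0] PC=1: INC 4 -> ACC=2
Event 9 (EXEC): [IRQ0] PC=2: DEC 2 -> ACC=0
Event 10 (EXEC): [IRQ0] PC=3: IRET -> resume MAIN at PC=0 (depth now 0)
Event 11 (INT 0): INT 0 arrives: push (MAIN, PC=0), enter IRQ0 at PC=0 (depth now 1)
Event 12 (EXEC): [IRQ0] PC=0: DEC 2 -> ACC=-2
Event 13 (EXEC): [IRQ0] PC=1: INC 4 -> ACC=2
Event 14 (EXEC): [IRQ0] PC=2: DEC 2 -> ACC=0
Event 15 (EXEC): [IRQ0] PC=3: IRET -> resume MAIN at PC=0 (depth now 0)
Event 16 (EXEC): [MAIN] PC=0: INC 3 -> ACC=3
Event 17 (EXEC): [MAIN] PC=1: INC 2 -> ACC=5
Event 18 (EXEC): [MAIN] PC=2: INC 3 -> ACC=8
Event 19 (EXEC): [MAIN] PC=3: NOP
Event 20 (EXEC): [MAIN] PC=4: HALT

Answer: 8 MAIN 0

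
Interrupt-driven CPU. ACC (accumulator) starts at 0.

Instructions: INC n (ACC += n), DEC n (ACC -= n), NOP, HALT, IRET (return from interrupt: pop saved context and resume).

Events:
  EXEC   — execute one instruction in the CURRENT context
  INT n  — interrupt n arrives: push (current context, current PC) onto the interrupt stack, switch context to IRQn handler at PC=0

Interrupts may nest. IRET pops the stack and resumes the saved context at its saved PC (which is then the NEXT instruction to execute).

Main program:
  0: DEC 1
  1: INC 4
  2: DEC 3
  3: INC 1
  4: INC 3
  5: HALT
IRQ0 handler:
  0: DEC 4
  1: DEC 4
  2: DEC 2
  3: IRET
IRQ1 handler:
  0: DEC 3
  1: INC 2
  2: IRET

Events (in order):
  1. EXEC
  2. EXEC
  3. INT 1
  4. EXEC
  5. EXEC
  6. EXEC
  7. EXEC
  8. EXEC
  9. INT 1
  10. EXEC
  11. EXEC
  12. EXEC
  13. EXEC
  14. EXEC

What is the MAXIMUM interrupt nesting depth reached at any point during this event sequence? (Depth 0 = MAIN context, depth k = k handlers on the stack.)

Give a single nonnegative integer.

Event 1 (EXEC): [MAIN] PC=0: DEC 1 -> ACC=-1 [depth=0]
Event 2 (EXEC): [MAIN] PC=1: INC 4 -> ACC=3 [depth=0]
Event 3 (INT 1): INT 1 arrives: push (MAIN, PC=2), enter IRQ1 at PC=0 (depth now 1) [depth=1]
Event 4 (EXEC): [IRQ1] PC=0: DEC 3 -> ACC=0 [depth=1]
Event 5 (EXEC): [IRQ1] PC=1: INC 2 -> ACC=2 [depth=1]
Event 6 (EXEC): [IRQ1] PC=2: IRET -> resume MAIN at PC=2 (depth now 0) [depth=0]
Event 7 (EXEC): [MAIN] PC=2: DEC 3 -> ACC=-1 [depth=0]
Event 8 (EXEC): [MAIN] PC=3: INC 1 -> ACC=0 [depth=0]
Event 9 (INT 1): INT 1 arrives: push (MAIN, PC=4), enter IRQ1 at PC=0 (depth now 1) [depth=1]
Event 10 (EXEC): [IRQ1] PC=0: DEC 3 -> ACC=-3 [depth=1]
Event 11 (EXEC): [IRQ1] PC=1: INC 2 -> ACC=-1 [depth=1]
Event 12 (EXEC): [IRQ1] PC=2: IRET -> resume MAIN at PC=4 (depth now 0) [depth=0]
Event 13 (EXEC): [MAIN] PC=4: INC 3 -> ACC=2 [depth=0]
Event 14 (EXEC): [MAIN] PC=5: HALT [depth=0]
Max depth observed: 1

Answer: 1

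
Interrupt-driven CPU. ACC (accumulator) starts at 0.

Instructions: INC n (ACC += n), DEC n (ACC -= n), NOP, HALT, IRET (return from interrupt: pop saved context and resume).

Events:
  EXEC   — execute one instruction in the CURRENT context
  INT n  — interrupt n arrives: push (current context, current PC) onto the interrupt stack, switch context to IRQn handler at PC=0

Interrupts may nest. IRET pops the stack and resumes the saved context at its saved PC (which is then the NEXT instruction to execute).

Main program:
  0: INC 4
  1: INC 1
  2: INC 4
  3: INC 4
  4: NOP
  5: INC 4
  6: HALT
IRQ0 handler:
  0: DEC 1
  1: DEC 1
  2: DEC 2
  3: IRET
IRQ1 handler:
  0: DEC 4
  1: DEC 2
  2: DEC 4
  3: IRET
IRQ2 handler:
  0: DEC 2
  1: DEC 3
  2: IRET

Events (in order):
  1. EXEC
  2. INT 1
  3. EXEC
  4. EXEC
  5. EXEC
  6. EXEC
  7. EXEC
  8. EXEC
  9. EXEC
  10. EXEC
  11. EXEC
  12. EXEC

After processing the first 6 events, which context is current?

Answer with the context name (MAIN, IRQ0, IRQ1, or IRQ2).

Event 1 (EXEC): [MAIN] PC=0: INC 4 -> ACC=4
Event 2 (INT 1): INT 1 arrives: push (MAIN, PC=1), enter IRQ1 at PC=0 (depth now 1)
Event 3 (EXEC): [IRQ1] PC=0: DEC 4 -> ACC=0
Event 4 (EXEC): [IRQ1] PC=1: DEC 2 -> ACC=-2
Event 5 (EXEC): [IRQ1] PC=2: DEC 4 -> ACC=-6
Event 6 (EXEC): [IRQ1] PC=3: IRET -> resume MAIN at PC=1 (depth now 0)

Answer: MAIN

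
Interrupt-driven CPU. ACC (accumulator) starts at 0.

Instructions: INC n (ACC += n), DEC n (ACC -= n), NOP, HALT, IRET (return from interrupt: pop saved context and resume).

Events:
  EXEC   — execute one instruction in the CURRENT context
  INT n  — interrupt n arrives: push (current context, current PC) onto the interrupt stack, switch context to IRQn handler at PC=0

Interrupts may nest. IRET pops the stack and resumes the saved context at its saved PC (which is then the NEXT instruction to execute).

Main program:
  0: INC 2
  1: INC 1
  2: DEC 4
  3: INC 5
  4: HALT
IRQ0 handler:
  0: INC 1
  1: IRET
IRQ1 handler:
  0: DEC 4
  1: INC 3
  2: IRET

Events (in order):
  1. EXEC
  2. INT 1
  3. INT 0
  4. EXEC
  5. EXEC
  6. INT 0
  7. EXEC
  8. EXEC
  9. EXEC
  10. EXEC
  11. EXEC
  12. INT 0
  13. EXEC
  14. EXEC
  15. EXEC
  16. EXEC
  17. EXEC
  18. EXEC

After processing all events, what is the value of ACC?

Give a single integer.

Answer: 6

Derivation:
Event 1 (EXEC): [MAIN] PC=0: INC 2 -> ACC=2
Event 2 (INT 1): INT 1 arrives: push (MAIN, PC=1), enter IRQ1 at PC=0 (depth now 1)
Event 3 (INT 0): INT 0 arrives: push (IRQ1, PC=0), enter IRQ0 at PC=0 (depth now 2)
Event 4 (EXEC): [IRQ0] PC=0: INC 1 -> ACC=3
Event 5 (EXEC): [IRQ0] PC=1: IRET -> resume IRQ1 at PC=0 (depth now 1)
Event 6 (INT 0): INT 0 arrives: push (IRQ1, PC=0), enter IRQ0 at PC=0 (depth now 2)
Event 7 (EXEC): [IRQ0] PC=0: INC 1 -> ACC=4
Event 8 (EXEC): [IRQ0] PC=1: IRET -> resume IRQ1 at PC=0 (depth now 1)
Event 9 (EXEC): [IRQ1] PC=0: DEC 4 -> ACC=0
Event 10 (EXEC): [IRQ1] PC=1: INC 3 -> ACC=3
Event 11 (EXEC): [IRQ1] PC=2: IRET -> resume MAIN at PC=1 (depth now 0)
Event 12 (INT 0): INT 0 arrives: push (MAIN, PC=1), enter IRQ0 at PC=0 (depth now 1)
Event 13 (EXEC): [IRQ0] PC=0: INC 1 -> ACC=4
Event 14 (EXEC): [IRQ0] PC=1: IRET -> resume MAIN at PC=1 (depth now 0)
Event 15 (EXEC): [MAIN] PC=1: INC 1 -> ACC=5
Event 16 (EXEC): [MAIN] PC=2: DEC 4 -> ACC=1
Event 17 (EXEC): [MAIN] PC=3: INC 5 -> ACC=6
Event 18 (EXEC): [MAIN] PC=4: HALT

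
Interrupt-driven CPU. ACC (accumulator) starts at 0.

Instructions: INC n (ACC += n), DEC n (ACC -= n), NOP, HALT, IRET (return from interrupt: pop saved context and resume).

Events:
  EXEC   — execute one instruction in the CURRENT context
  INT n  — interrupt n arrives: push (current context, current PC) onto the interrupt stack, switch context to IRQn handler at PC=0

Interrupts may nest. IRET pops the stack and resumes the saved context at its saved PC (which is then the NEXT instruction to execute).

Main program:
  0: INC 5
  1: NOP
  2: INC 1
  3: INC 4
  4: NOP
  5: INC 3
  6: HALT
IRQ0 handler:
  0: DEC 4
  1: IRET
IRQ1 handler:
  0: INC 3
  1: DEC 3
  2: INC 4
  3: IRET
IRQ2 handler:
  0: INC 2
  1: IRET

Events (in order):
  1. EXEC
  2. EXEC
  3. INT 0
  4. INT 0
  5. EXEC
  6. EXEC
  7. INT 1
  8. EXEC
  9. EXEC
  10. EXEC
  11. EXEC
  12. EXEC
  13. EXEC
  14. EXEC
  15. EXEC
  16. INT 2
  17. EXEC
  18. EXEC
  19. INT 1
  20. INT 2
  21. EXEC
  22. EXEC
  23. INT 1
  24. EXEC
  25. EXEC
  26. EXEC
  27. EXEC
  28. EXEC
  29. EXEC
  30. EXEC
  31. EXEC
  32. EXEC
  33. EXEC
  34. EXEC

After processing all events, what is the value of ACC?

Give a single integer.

Answer: 21

Derivation:
Event 1 (EXEC): [MAIN] PC=0: INC 5 -> ACC=5
Event 2 (EXEC): [MAIN] PC=1: NOP
Event 3 (INT 0): INT 0 arrives: push (MAIN, PC=2), enter IRQ0 at PC=0 (depth now 1)
Event 4 (INT 0): INT 0 arrives: push (IRQ0, PC=0), enter IRQ0 at PC=0 (depth now 2)
Event 5 (EXEC): [IRQ0] PC=0: DEC 4 -> ACC=1
Event 6 (EXEC): [IRQ0] PC=1: IRET -> resume IRQ0 at PC=0 (depth now 1)
Event 7 (INT 1): INT 1 arrives: push (IRQ0, PC=0), enter IRQ1 at PC=0 (depth now 2)
Event 8 (EXEC): [IRQ1] PC=0: INC 3 -> ACC=4
Event 9 (EXEC): [IRQ1] PC=1: DEC 3 -> ACC=1
Event 10 (EXEC): [IRQ1] PC=2: INC 4 -> ACC=5
Event 11 (EXEC): [IRQ1] PC=3: IRET -> resume IRQ0 at PC=0 (depth now 1)
Event 12 (EXEC): [IRQ0] PC=0: DEC 4 -> ACC=1
Event 13 (EXEC): [IRQ0] PC=1: IRET -> resume MAIN at PC=2 (depth now 0)
Event 14 (EXEC): [MAIN] PC=2: INC 1 -> ACC=2
Event 15 (EXEC): [MAIN] PC=3: INC 4 -> ACC=6
Event 16 (INT 2): INT 2 arrives: push (MAIN, PC=4), enter IRQ2 at PC=0 (depth now 1)
Event 17 (EXEC): [IRQ2] PC=0: INC 2 -> ACC=8
Event 18 (EXEC): [IRQ2] PC=1: IRET -> resume MAIN at PC=4 (depth now 0)
Event 19 (INT 1): INT 1 arrives: push (MAIN, PC=4), enter IRQ1 at PC=0 (depth now 1)
Event 20 (INT 2): INT 2 arrives: push (IRQ1, PC=0), enter IRQ2 at PC=0 (depth now 2)
Event 21 (EXEC): [IRQ2] PC=0: INC 2 -> ACC=10
Event 22 (EXEC): [IRQ2] PC=1: IRET -> resume IRQ1 at PC=0 (depth now 1)
Event 23 (INT 1): INT 1 arrives: push (IRQ1, PC=0), enter IRQ1 at PC=0 (depth now 2)
Event 24 (EXEC): [IRQ1] PC=0: INC 3 -> ACC=13
Event 25 (EXEC): [IRQ1] PC=1: DEC 3 -> ACC=10
Event 26 (EXEC): [IRQ1] PC=2: INC 4 -> ACC=14
Event 27 (EXEC): [IRQ1] PC=3: IRET -> resume IRQ1 at PC=0 (depth now 1)
Event 28 (EXEC): [IRQ1] PC=0: INC 3 -> ACC=17
Event 29 (EXEC): [IRQ1] PC=1: DEC 3 -> ACC=14
Event 30 (EXEC): [IRQ1] PC=2: INC 4 -> ACC=18
Event 31 (EXEC): [IRQ1] PC=3: IRET -> resume MAIN at PC=4 (depth now 0)
Event 32 (EXEC): [MAIN] PC=4: NOP
Event 33 (EXEC): [MAIN] PC=5: INC 3 -> ACC=21
Event 34 (EXEC): [MAIN] PC=6: HALT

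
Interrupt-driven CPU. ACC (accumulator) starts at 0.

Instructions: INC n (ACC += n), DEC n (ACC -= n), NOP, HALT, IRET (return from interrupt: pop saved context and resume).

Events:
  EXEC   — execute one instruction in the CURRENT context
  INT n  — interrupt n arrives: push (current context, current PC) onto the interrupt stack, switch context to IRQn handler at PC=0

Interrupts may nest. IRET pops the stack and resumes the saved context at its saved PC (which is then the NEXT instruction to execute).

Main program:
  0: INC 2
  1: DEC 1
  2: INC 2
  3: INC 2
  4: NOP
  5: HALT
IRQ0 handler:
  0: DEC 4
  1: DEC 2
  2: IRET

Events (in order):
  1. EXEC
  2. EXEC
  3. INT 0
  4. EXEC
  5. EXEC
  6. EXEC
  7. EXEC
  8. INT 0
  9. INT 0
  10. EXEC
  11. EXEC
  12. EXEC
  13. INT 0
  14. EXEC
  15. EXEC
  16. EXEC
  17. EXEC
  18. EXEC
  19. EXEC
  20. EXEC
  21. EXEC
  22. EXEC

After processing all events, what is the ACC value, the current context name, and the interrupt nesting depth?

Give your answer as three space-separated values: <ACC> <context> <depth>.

Event 1 (EXEC): [MAIN] PC=0: INC 2 -> ACC=2
Event 2 (EXEC): [MAIN] PC=1: DEC 1 -> ACC=1
Event 3 (INT 0): INT 0 arrives: push (MAIN, PC=2), enter IRQ0 at PC=0 (depth now 1)
Event 4 (EXEC): [IRQ0] PC=0: DEC 4 -> ACC=-3
Event 5 (EXEC): [IRQ0] PC=1: DEC 2 -> ACC=-5
Event 6 (EXEC): [IRQ0] PC=2: IRET -> resume MAIN at PC=2 (depth now 0)
Event 7 (EXEC): [MAIN] PC=2: INC 2 -> ACC=-3
Event 8 (INT 0): INT 0 arrives: push (MAIN, PC=3), enter IRQ0 at PC=0 (depth now 1)
Event 9 (INT 0): INT 0 arrives: push (IRQ0, PC=0), enter IRQ0 at PC=0 (depth now 2)
Event 10 (EXEC): [IRQ0] PC=0: DEC 4 -> ACC=-7
Event 11 (EXEC): [IRQ0] PC=1: DEC 2 -> ACC=-9
Event 12 (EXEC): [IRQ0] PC=2: IRET -> resume IRQ0 at PC=0 (depth now 1)
Event 13 (INT 0): INT 0 arrives: push (IRQ0, PC=0), enter IRQ0 at PC=0 (depth now 2)
Event 14 (EXEC): [IRQ0] PC=0: DEC 4 -> ACC=-13
Event 15 (EXEC): [IRQ0] PC=1: DEC 2 -> ACC=-15
Event 16 (EXEC): [IRQ0] PC=2: IRET -> resume IRQ0 at PC=0 (depth now 1)
Event 17 (EXEC): [IRQ0] PC=0: DEC 4 -> ACC=-19
Event 18 (EXEC): [IRQ0] PC=1: DEC 2 -> ACC=-21
Event 19 (EXEC): [IRQ0] PC=2: IRET -> resume MAIN at PC=3 (depth now 0)
Event 20 (EXEC): [MAIN] PC=3: INC 2 -> ACC=-19
Event 21 (EXEC): [MAIN] PC=4: NOP
Event 22 (EXEC): [MAIN] PC=5: HALT

Answer: -19 MAIN 0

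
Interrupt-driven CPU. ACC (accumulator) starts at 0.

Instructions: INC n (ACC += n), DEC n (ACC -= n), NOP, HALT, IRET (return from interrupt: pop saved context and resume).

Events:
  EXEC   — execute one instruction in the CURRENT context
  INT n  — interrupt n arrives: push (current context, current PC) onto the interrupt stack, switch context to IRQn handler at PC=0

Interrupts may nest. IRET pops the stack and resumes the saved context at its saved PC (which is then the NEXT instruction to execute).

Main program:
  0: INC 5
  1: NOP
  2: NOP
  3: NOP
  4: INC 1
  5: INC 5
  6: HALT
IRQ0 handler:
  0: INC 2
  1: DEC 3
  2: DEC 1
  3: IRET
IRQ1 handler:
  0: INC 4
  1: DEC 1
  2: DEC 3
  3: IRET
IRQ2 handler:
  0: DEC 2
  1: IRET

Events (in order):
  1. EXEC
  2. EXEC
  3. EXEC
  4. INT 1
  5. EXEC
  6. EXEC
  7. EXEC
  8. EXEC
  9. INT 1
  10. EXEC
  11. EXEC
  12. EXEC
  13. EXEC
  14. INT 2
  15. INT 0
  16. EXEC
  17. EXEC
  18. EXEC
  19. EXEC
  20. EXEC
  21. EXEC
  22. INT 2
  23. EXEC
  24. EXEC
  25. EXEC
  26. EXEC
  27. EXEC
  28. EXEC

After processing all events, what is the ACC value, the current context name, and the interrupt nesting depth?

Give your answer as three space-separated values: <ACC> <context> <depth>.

Event 1 (EXEC): [MAIN] PC=0: INC 5 -> ACC=5
Event 2 (EXEC): [MAIN] PC=1: NOP
Event 3 (EXEC): [MAIN] PC=2: NOP
Event 4 (INT 1): INT 1 arrives: push (MAIN, PC=3), enter IRQ1 at PC=0 (depth now 1)
Event 5 (EXEC): [IRQ1] PC=0: INC 4 -> ACC=9
Event 6 (EXEC): [IRQ1] PC=1: DEC 1 -> ACC=8
Event 7 (EXEC): [IRQ1] PC=2: DEC 3 -> ACC=5
Event 8 (EXEC): [IRQ1] PC=3: IRET -> resume MAIN at PC=3 (depth now 0)
Event 9 (INT 1): INT 1 arrives: push (MAIN, PC=3), enter IRQ1 at PC=0 (depth now 1)
Event 10 (EXEC): [IRQ1] PC=0: INC 4 -> ACC=9
Event 11 (EXEC): [IRQ1] PC=1: DEC 1 -> ACC=8
Event 12 (EXEC): [IRQ1] PC=2: DEC 3 -> ACC=5
Event 13 (EXEC): [IRQ1] PC=3: IRET -> resume MAIN at PC=3 (depth now 0)
Event 14 (INT 2): INT 2 arrives: push (MAIN, PC=3), enter IRQ2 at PC=0 (depth now 1)
Event 15 (INT 0): INT 0 arrives: push (IRQ2, PC=0), enter IRQ0 at PC=0 (depth now 2)
Event 16 (EXEC): [IRQ0] PC=0: INC 2 -> ACC=7
Event 17 (EXEC): [IRQ0] PC=1: DEC 3 -> ACC=4
Event 18 (EXEC): [IRQ0] PC=2: DEC 1 -> ACC=3
Event 19 (EXEC): [IRQ0] PC=3: IRET -> resume IRQ2 at PC=0 (depth now 1)
Event 20 (EXEC): [IRQ2] PC=0: DEC 2 -> ACC=1
Event 21 (EXEC): [IRQ2] PC=1: IRET -> resume MAIN at PC=3 (depth now 0)
Event 22 (INT 2): INT 2 arrives: push (MAIN, PC=3), enter IRQ2 at PC=0 (depth now 1)
Event 23 (EXEC): [IRQ2] PC=0: DEC 2 -> ACC=-1
Event 24 (EXEC): [IRQ2] PC=1: IRET -> resume MAIN at PC=3 (depth now 0)
Event 25 (EXEC): [MAIN] PC=3: NOP
Event 26 (EXEC): [MAIN] PC=4: INC 1 -> ACC=0
Event 27 (EXEC): [MAIN] PC=5: INC 5 -> ACC=5
Event 28 (EXEC): [MAIN] PC=6: HALT

Answer: 5 MAIN 0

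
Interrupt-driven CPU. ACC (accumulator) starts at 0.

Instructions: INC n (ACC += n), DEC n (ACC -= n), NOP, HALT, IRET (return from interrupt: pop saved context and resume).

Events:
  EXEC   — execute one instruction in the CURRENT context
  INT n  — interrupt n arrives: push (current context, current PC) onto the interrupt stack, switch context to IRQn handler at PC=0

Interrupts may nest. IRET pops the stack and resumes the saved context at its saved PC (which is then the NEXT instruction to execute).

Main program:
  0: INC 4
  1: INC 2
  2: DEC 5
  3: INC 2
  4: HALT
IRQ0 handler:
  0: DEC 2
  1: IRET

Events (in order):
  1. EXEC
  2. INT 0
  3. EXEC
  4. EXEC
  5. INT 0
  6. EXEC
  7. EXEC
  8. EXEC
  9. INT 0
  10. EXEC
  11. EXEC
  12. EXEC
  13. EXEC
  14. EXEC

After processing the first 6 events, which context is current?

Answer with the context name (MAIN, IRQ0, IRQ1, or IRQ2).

Answer: IRQ0

Derivation:
Event 1 (EXEC): [MAIN] PC=0: INC 4 -> ACC=4
Event 2 (INT 0): INT 0 arrives: push (MAIN, PC=1), enter IRQ0 at PC=0 (depth now 1)
Event 3 (EXEC): [IRQ0] PC=0: DEC 2 -> ACC=2
Event 4 (EXEC): [IRQ0] PC=1: IRET -> resume MAIN at PC=1 (depth now 0)
Event 5 (INT 0): INT 0 arrives: push (MAIN, PC=1), enter IRQ0 at PC=0 (depth now 1)
Event 6 (EXEC): [IRQ0] PC=0: DEC 2 -> ACC=0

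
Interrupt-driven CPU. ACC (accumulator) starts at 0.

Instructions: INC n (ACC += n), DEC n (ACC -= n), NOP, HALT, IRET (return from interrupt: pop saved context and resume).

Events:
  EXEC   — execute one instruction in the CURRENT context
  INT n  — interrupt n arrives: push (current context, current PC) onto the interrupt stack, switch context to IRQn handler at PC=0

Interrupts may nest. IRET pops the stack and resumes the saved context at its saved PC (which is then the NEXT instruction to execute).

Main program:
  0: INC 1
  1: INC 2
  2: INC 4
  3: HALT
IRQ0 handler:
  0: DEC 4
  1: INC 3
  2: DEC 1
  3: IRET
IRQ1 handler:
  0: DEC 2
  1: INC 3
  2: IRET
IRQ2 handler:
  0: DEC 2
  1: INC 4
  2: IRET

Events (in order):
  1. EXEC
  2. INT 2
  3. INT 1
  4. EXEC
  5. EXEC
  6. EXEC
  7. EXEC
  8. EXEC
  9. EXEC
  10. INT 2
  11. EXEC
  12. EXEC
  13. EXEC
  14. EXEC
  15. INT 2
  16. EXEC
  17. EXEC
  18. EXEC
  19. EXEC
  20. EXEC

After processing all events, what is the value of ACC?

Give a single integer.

Answer: 14

Derivation:
Event 1 (EXEC): [MAIN] PC=0: INC 1 -> ACC=1
Event 2 (INT 2): INT 2 arrives: push (MAIN, PC=1), enter IRQ2 at PC=0 (depth now 1)
Event 3 (INT 1): INT 1 arrives: push (IRQ2, PC=0), enter IRQ1 at PC=0 (depth now 2)
Event 4 (EXEC): [IRQ1] PC=0: DEC 2 -> ACC=-1
Event 5 (EXEC): [IRQ1] PC=1: INC 3 -> ACC=2
Event 6 (EXEC): [IRQ1] PC=2: IRET -> resume IRQ2 at PC=0 (depth now 1)
Event 7 (EXEC): [IRQ2] PC=0: DEC 2 -> ACC=0
Event 8 (EXEC): [IRQ2] PC=1: INC 4 -> ACC=4
Event 9 (EXEC): [IRQ2] PC=2: IRET -> resume MAIN at PC=1 (depth now 0)
Event 10 (INT 2): INT 2 arrives: push (MAIN, PC=1), enter IRQ2 at PC=0 (depth now 1)
Event 11 (EXEC): [IRQ2] PC=0: DEC 2 -> ACC=2
Event 12 (EXEC): [IRQ2] PC=1: INC 4 -> ACC=6
Event 13 (EXEC): [IRQ2] PC=2: IRET -> resume MAIN at PC=1 (depth now 0)
Event 14 (EXEC): [MAIN] PC=1: INC 2 -> ACC=8
Event 15 (INT 2): INT 2 arrives: push (MAIN, PC=2), enter IRQ2 at PC=0 (depth now 1)
Event 16 (EXEC): [IRQ2] PC=0: DEC 2 -> ACC=6
Event 17 (EXEC): [IRQ2] PC=1: INC 4 -> ACC=10
Event 18 (EXEC): [IRQ2] PC=2: IRET -> resume MAIN at PC=2 (depth now 0)
Event 19 (EXEC): [MAIN] PC=2: INC 4 -> ACC=14
Event 20 (EXEC): [MAIN] PC=3: HALT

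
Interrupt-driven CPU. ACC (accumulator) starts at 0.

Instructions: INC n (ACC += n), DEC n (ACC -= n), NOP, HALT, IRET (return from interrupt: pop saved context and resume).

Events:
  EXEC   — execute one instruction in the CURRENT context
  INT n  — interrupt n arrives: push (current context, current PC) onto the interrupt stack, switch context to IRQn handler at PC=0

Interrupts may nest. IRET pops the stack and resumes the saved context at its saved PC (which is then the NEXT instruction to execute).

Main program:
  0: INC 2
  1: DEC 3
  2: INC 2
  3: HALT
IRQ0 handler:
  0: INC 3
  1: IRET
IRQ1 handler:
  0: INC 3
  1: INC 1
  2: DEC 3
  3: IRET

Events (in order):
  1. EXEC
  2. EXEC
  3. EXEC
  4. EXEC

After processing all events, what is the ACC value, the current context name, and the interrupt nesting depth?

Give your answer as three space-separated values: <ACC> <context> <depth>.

Event 1 (EXEC): [MAIN] PC=0: INC 2 -> ACC=2
Event 2 (EXEC): [MAIN] PC=1: DEC 3 -> ACC=-1
Event 3 (EXEC): [MAIN] PC=2: INC 2 -> ACC=1
Event 4 (EXEC): [MAIN] PC=3: HALT

Answer: 1 MAIN 0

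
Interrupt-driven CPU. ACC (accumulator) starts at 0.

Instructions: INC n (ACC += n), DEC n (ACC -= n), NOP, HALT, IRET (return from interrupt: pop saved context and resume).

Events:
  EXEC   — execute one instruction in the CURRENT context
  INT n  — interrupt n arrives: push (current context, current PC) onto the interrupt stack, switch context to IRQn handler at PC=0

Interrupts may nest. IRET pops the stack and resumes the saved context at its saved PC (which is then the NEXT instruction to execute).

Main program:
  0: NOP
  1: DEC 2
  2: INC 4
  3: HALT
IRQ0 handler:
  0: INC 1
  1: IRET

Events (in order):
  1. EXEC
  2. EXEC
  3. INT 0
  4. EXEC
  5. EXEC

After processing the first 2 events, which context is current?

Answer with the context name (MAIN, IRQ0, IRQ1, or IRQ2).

Event 1 (EXEC): [MAIN] PC=0: NOP
Event 2 (EXEC): [MAIN] PC=1: DEC 2 -> ACC=-2

Answer: MAIN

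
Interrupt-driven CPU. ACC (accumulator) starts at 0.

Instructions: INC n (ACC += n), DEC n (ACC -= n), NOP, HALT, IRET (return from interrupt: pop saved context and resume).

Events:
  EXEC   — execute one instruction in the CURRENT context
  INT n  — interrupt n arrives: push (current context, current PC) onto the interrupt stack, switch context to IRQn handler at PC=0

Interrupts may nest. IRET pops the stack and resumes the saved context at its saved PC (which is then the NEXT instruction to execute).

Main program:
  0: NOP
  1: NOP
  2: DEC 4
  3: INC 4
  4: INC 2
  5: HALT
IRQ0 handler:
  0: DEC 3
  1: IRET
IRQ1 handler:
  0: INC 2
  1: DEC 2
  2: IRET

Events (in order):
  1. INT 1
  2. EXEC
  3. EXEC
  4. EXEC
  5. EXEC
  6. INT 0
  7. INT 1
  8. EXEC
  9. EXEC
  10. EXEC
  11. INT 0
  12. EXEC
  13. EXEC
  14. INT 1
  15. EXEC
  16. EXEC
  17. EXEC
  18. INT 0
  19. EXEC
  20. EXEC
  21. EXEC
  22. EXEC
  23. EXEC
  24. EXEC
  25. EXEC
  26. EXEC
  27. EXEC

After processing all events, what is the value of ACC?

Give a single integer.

Answer: -7

Derivation:
Event 1 (INT 1): INT 1 arrives: push (MAIN, PC=0), enter IRQ1 at PC=0 (depth now 1)
Event 2 (EXEC): [IRQ1] PC=0: INC 2 -> ACC=2
Event 3 (EXEC): [IRQ1] PC=1: DEC 2 -> ACC=0
Event 4 (EXEC): [IRQ1] PC=2: IRET -> resume MAIN at PC=0 (depth now 0)
Event 5 (EXEC): [MAIN] PC=0: NOP
Event 6 (INT 0): INT 0 arrives: push (MAIN, PC=1), enter IRQ0 at PC=0 (depth now 1)
Event 7 (INT 1): INT 1 arrives: push (IRQ0, PC=0), enter IRQ1 at PC=0 (depth now 2)
Event 8 (EXEC): [IRQ1] PC=0: INC 2 -> ACC=2
Event 9 (EXEC): [IRQ1] PC=1: DEC 2 -> ACC=0
Event 10 (EXEC): [IRQ1] PC=2: IRET -> resume IRQ0 at PC=0 (depth now 1)
Event 11 (INT 0): INT 0 arrives: push (IRQ0, PC=0), enter IRQ0 at PC=0 (depth now 2)
Event 12 (EXEC): [IRQ0] PC=0: DEC 3 -> ACC=-3
Event 13 (EXEC): [IRQ0] PC=1: IRET -> resume IRQ0 at PC=0 (depth now 1)
Event 14 (INT 1): INT 1 arrives: push (IRQ0, PC=0), enter IRQ1 at PC=0 (depth now 2)
Event 15 (EXEC): [IRQ1] PC=0: INC 2 -> ACC=-1
Event 16 (EXEC): [IRQ1] PC=1: DEC 2 -> ACC=-3
Event 17 (EXEC): [IRQ1] PC=2: IRET -> resume IRQ0 at PC=0 (depth now 1)
Event 18 (INT 0): INT 0 arrives: push (IRQ0, PC=0), enter IRQ0 at PC=0 (depth now 2)
Event 19 (EXEC): [IRQ0] PC=0: DEC 3 -> ACC=-6
Event 20 (EXEC): [IRQ0] PC=1: IRET -> resume IRQ0 at PC=0 (depth now 1)
Event 21 (EXEC): [IRQ0] PC=0: DEC 3 -> ACC=-9
Event 22 (EXEC): [IRQ0] PC=1: IRET -> resume MAIN at PC=1 (depth now 0)
Event 23 (EXEC): [MAIN] PC=1: NOP
Event 24 (EXEC): [MAIN] PC=2: DEC 4 -> ACC=-13
Event 25 (EXEC): [MAIN] PC=3: INC 4 -> ACC=-9
Event 26 (EXEC): [MAIN] PC=4: INC 2 -> ACC=-7
Event 27 (EXEC): [MAIN] PC=5: HALT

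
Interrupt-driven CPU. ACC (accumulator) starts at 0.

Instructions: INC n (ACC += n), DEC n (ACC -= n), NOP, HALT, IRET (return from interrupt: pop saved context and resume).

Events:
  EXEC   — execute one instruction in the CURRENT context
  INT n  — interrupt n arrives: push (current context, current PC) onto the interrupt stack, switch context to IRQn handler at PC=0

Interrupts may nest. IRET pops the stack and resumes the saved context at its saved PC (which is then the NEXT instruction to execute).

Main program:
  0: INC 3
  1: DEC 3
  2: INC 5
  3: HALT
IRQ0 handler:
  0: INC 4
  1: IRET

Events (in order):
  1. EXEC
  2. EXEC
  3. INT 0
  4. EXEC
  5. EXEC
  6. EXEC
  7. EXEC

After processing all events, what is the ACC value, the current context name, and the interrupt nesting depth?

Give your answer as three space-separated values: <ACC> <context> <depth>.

Answer: 9 MAIN 0

Derivation:
Event 1 (EXEC): [MAIN] PC=0: INC 3 -> ACC=3
Event 2 (EXEC): [MAIN] PC=1: DEC 3 -> ACC=0
Event 3 (INT 0): INT 0 arrives: push (MAIN, PC=2), enter IRQ0 at PC=0 (depth now 1)
Event 4 (EXEC): [IRQ0] PC=0: INC 4 -> ACC=4
Event 5 (EXEC): [IRQ0] PC=1: IRET -> resume MAIN at PC=2 (depth now 0)
Event 6 (EXEC): [MAIN] PC=2: INC 5 -> ACC=9
Event 7 (EXEC): [MAIN] PC=3: HALT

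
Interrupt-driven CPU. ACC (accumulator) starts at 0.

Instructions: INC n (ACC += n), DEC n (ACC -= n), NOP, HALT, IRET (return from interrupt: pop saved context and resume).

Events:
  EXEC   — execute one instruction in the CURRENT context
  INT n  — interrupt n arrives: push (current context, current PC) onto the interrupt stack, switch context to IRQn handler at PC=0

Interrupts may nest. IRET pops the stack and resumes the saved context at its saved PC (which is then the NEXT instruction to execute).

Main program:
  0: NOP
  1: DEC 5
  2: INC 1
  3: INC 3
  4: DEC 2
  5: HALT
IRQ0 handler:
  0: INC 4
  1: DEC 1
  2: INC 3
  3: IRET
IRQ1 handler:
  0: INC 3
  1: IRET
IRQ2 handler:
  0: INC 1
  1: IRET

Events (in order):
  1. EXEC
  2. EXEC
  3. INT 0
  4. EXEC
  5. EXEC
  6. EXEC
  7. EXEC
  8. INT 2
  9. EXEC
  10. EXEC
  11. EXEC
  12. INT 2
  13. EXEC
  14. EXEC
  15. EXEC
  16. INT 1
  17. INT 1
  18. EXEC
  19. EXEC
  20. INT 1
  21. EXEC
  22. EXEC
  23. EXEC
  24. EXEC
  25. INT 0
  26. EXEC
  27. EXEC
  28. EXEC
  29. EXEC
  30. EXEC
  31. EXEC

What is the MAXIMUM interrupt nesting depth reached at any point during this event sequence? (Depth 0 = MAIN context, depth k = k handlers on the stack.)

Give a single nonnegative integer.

Event 1 (EXEC): [MAIN] PC=0: NOP [depth=0]
Event 2 (EXEC): [MAIN] PC=1: DEC 5 -> ACC=-5 [depth=0]
Event 3 (INT 0): INT 0 arrives: push (MAIN, PC=2), enter IRQ0 at PC=0 (depth now 1) [depth=1]
Event 4 (EXEC): [IRQ0] PC=0: INC 4 -> ACC=-1 [depth=1]
Event 5 (EXEC): [IRQ0] PC=1: DEC 1 -> ACC=-2 [depth=1]
Event 6 (EXEC): [IRQ0] PC=2: INC 3 -> ACC=1 [depth=1]
Event 7 (EXEC): [IRQ0] PC=3: IRET -> resume MAIN at PC=2 (depth now 0) [depth=0]
Event 8 (INT 2): INT 2 arrives: push (MAIN, PC=2), enter IRQ2 at PC=0 (depth now 1) [depth=1]
Event 9 (EXEC): [IRQ2] PC=0: INC 1 -> ACC=2 [depth=1]
Event 10 (EXEC): [IRQ2] PC=1: IRET -> resume MAIN at PC=2 (depth now 0) [depth=0]
Event 11 (EXEC): [MAIN] PC=2: INC 1 -> ACC=3 [depth=0]
Event 12 (INT 2): INT 2 arrives: push (MAIN, PC=3), enter IRQ2 at PC=0 (depth now 1) [depth=1]
Event 13 (EXEC): [IRQ2] PC=0: INC 1 -> ACC=4 [depth=1]
Event 14 (EXEC): [IRQ2] PC=1: IRET -> resume MAIN at PC=3 (depth now 0) [depth=0]
Event 15 (EXEC): [MAIN] PC=3: INC 3 -> ACC=7 [depth=0]
Event 16 (INT 1): INT 1 arrives: push (MAIN, PC=4), enter IRQ1 at PC=0 (depth now 1) [depth=1]
Event 17 (INT 1): INT 1 arrives: push (IRQ1, PC=0), enter IRQ1 at PC=0 (depth now 2) [depth=2]
Event 18 (EXEC): [IRQ1] PC=0: INC 3 -> ACC=10 [depth=2]
Event 19 (EXEC): [IRQ1] PC=1: IRET -> resume IRQ1 at PC=0 (depth now 1) [depth=1]
Event 20 (INT 1): INT 1 arrives: push (IRQ1, PC=0), enter IRQ1 at PC=0 (depth now 2) [depth=2]
Event 21 (EXEC): [IRQ1] PC=0: INC 3 -> ACC=13 [depth=2]
Event 22 (EXEC): [IRQ1] PC=1: IRET -> resume IRQ1 at PC=0 (depth now 1) [depth=1]
Event 23 (EXEC): [IRQ1] PC=0: INC 3 -> ACC=16 [depth=1]
Event 24 (EXEC): [IRQ1] PC=1: IRET -> resume MAIN at PC=4 (depth now 0) [depth=0]
Event 25 (INT 0): INT 0 arrives: push (MAIN, PC=4), enter IRQ0 at PC=0 (depth now 1) [depth=1]
Event 26 (EXEC): [IRQ0] PC=0: INC 4 -> ACC=20 [depth=1]
Event 27 (EXEC): [IRQ0] PC=1: DEC 1 -> ACC=19 [depth=1]
Event 28 (EXEC): [IRQ0] PC=2: INC 3 -> ACC=22 [depth=1]
Event 29 (EXEC): [IRQ0] PC=3: IRET -> resume MAIN at PC=4 (depth now 0) [depth=0]
Event 30 (EXEC): [MAIN] PC=4: DEC 2 -> ACC=20 [depth=0]
Event 31 (EXEC): [MAIN] PC=5: HALT [depth=0]
Max depth observed: 2

Answer: 2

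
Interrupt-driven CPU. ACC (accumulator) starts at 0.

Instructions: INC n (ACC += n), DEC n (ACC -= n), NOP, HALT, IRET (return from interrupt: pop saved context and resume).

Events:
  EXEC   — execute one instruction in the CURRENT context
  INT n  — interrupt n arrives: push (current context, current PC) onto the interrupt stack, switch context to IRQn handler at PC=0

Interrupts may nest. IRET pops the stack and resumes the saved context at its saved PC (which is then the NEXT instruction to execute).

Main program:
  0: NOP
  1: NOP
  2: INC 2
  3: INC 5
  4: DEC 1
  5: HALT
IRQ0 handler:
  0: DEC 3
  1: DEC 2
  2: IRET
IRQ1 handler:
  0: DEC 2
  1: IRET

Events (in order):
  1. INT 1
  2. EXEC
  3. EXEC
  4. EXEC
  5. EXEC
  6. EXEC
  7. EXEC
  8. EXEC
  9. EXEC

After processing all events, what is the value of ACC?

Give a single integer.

Event 1 (INT 1): INT 1 arrives: push (MAIN, PC=0), enter IRQ1 at PC=0 (depth now 1)
Event 2 (EXEC): [IRQ1] PC=0: DEC 2 -> ACC=-2
Event 3 (EXEC): [IRQ1] PC=1: IRET -> resume MAIN at PC=0 (depth now 0)
Event 4 (EXEC): [MAIN] PC=0: NOP
Event 5 (EXEC): [MAIN] PC=1: NOP
Event 6 (EXEC): [MAIN] PC=2: INC 2 -> ACC=0
Event 7 (EXEC): [MAIN] PC=3: INC 5 -> ACC=5
Event 8 (EXEC): [MAIN] PC=4: DEC 1 -> ACC=4
Event 9 (EXEC): [MAIN] PC=5: HALT

Answer: 4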